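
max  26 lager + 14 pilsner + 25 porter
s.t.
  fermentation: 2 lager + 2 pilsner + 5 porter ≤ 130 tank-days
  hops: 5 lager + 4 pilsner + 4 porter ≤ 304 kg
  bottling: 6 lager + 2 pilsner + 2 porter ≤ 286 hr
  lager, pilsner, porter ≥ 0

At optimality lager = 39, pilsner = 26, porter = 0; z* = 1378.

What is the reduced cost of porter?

At the optimum: fermentation uses 130 of 130 (binding); hops uses 299 of 304 (slack = 5); bottling uses 286 of 286 (binding).
Since hops is not tight, its dual is 0.
From A_Bᵀ y = c: 2·y_fermentation + 6·y_bottling = 26; 2·y_fermentation + 2·y_bottling = 14.
This yields shadow prices y_fermentation = 4, y_bottling = 3.
Reduced cost of porter: c₃ − yᵀa₃ = 25 − (4·5 + 3·2) = 25 − 26 = -1.

-1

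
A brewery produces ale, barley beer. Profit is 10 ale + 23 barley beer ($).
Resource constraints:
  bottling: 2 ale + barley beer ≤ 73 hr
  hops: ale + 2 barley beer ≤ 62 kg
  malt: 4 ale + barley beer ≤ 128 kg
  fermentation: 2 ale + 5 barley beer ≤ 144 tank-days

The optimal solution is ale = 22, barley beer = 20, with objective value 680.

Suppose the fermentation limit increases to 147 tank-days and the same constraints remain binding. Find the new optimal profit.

689

At the optimum: bottling uses 64 of 73 (slack = 9); hops uses 62 of 62 (binding); malt uses 108 of 128 (slack = 20); fermentation uses 144 of 144 (binding).
Slack constraints have shadow price 0 (complementary slackness).
From A_Bᵀ y = c: 1·y_hops + 2·y_fermentation = 10; 2·y_hops + 5·y_fermentation = 23.
Solving: y_hops = 4, y_fermentation = 3.
Δz = y_fermentation·Δb = 3 × (3) = 9, so new z* = 680 + 9 = 689.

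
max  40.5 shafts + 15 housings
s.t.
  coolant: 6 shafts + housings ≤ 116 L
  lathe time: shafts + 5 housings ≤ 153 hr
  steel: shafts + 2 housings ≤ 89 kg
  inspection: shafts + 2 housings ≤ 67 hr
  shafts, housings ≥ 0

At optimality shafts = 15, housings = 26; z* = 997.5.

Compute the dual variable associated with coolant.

6

Check each constraint at x*: coolant 116/116 (tight); lathe time 145/153 (slack 8); steel 67/89 (slack 22); inspection 67/67 (tight).
Since lathe time, steel are not tight, their duals are 0.
From A_Bᵀ y = c: 6·y_coolant + 1·y_inspection = 40.5; 1·y_coolant + 2·y_inspection = 15.
This yields shadow prices y_coolant = 6, y_inspection = 4.5.
Shadow price of coolant = 6.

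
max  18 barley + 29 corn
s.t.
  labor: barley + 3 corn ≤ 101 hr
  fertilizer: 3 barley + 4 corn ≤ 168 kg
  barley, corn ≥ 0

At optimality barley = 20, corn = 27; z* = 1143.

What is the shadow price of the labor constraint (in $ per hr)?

Both labor and fertilizer are binding at x*.
From A_Bᵀ y = c: 1·y_labor + 3·y_fertilizer = 18; 3·y_labor + 4·y_fertilizer = 29.
Solving: y_labor = 3, y_fertilizer = 5.
Shadow price of labor = 3.

3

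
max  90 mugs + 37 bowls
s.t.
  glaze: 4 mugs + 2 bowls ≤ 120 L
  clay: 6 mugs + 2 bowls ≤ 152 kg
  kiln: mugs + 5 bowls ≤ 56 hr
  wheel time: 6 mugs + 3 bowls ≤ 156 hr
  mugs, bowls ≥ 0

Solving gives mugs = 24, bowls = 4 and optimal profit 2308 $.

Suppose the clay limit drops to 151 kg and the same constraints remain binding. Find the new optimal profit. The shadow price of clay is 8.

2300

Δb = -1, so new z* = 2308 + (8)·(-1) = 2308 − 8 = 2300.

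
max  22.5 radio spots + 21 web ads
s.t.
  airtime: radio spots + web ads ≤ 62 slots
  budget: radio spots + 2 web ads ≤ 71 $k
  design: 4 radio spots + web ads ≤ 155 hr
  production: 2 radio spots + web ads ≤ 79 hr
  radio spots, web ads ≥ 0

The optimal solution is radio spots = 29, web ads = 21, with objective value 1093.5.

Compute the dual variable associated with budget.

6.5

Binding: budget and production. Non-binding: airtime (12 unused), design (18 unused).
Slack constraints have shadow price 0 (complementary slackness).
The binding rows give the dual system: 1·y_budget + 2·y_production = 22.5 and 2·y_budget + 1·y_production = 21.
Solving: y_budget = 6.5, y_production = 8.
Shadow price of budget = 6.5.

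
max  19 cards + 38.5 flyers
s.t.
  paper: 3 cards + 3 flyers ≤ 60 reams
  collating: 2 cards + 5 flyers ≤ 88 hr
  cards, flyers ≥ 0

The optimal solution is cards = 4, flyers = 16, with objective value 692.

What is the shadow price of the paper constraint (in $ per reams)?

2

At the optimum: paper uses 60 of 60 (binding); collating uses 88 of 88 (binding).
From A_Bᵀ y = c: 3·y_paper + 2·y_collating = 19; 3·y_paper + 5·y_collating = 38.5.
→ y_paper = 2 and y_collating = 6.5.
Shadow price of paper = 2.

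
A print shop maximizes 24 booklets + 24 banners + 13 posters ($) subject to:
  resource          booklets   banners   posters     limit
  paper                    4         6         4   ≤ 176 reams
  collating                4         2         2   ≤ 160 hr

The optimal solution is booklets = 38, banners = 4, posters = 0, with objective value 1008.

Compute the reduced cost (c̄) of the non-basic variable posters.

Both paper and collating are binding at x*.
Dual feasibility on the basic columns requires 4·y_paper + 4·y_collating = 24, 6·y_paper + 2·y_collating = 24.
Solving: y_paper = 3, y_collating = 3.
Reduced cost of posters: c₃ − yᵀa₃ = 13 − (3·4 + 3·2) = 13 − 18 = -5.

-5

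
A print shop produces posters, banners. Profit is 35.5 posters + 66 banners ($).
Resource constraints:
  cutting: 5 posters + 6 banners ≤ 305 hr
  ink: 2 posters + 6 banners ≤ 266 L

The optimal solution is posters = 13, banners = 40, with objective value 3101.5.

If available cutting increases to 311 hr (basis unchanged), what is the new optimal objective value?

3128.5

Check each constraint at x*: cutting 305/305 (tight); ink 266/266 (tight).
The binding rows give the dual system: 5·y_cutting + 2·y_ink = 35.5 and 6·y_cutting + 6·y_ink = 66.
→ y_cutting = 4.5 and y_ink = 6.5.
Δz = y_cutting·Δb = 4.5 × (6) = 27, so new z* = 3101.5 + 27 = 3128.5.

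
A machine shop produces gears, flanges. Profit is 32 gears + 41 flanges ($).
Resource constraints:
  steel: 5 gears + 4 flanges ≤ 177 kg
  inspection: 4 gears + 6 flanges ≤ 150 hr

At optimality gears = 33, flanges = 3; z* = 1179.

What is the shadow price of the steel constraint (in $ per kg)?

2

At the optimum: steel uses 177 of 177 (binding); inspection uses 150 of 150 (binding).
The binding rows give the dual system: 5·y_steel + 4·y_inspection = 32 and 4·y_steel + 6·y_inspection = 41.
Solving: y_steel = 2, y_inspection = 5.5.
Shadow price of steel = 2.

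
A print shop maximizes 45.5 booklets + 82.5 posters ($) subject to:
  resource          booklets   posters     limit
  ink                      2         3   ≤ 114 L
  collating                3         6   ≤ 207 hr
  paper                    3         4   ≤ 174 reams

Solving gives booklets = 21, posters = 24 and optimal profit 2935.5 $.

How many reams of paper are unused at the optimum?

15

paper used = 3·21 + 4·24 = 159; slack = 174 − 159 = 15.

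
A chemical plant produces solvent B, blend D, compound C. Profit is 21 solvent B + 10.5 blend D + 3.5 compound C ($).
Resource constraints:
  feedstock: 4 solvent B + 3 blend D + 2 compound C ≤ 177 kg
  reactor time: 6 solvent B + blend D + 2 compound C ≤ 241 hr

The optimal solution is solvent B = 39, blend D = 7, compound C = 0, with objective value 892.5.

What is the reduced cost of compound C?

Check each constraint at x*: feedstock 177/177 (tight); reactor time 241/241 (tight).
Dual feasibility on the basic columns requires 4·y_feedstock + 6·y_reactor time = 21, 3·y_feedstock + 1·y_reactor time = 10.5.
This yields shadow prices y_feedstock = 3, y_reactor time = 1.5.
Reduced cost of compound C: c₃ − yᵀa₃ = 3.5 − (3·2 + 1.5·2) = 3.5 − 9 = -5.5.

-5.5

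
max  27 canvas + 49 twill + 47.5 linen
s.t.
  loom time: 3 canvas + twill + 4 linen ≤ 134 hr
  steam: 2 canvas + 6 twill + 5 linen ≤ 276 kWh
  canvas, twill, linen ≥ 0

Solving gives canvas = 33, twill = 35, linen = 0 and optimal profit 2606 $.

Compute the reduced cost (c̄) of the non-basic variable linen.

-6

Both loom time and steam are binding at x*.
From A_Bᵀ y = c: 3·y_loom time + 2·y_steam = 27; 1·y_loom time + 6·y_steam = 49.
This yields shadow prices y_loom time = 4, y_steam = 7.5.
Reduced cost of linen: c₃ − yᵀa₃ = 47.5 − (4·4 + 7.5·5) = 47.5 − 53.5 = -6.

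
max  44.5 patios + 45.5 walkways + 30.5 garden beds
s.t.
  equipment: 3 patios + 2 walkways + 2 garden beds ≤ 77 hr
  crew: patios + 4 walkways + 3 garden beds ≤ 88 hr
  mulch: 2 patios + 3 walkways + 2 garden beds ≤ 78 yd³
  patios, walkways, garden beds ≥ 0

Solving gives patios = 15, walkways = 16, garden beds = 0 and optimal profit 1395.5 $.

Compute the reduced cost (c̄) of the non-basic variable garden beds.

Binding: equipment and mulch. Non-binding: crew (9 unused).
Since crew is not tight, its dual is 0.
From A_Bᵀ y = c: 3·y_equipment + 2·y_mulch = 44.5; 2·y_equipment + 3·y_mulch = 45.5.
This yields shadow prices y_equipment = 8.5, y_mulch = 9.5.
Reduced cost of garden beds: c₃ − yᵀa₃ = 30.5 − (8.5·2 + 9.5·2) = 30.5 − 36 = -5.5.

-5.5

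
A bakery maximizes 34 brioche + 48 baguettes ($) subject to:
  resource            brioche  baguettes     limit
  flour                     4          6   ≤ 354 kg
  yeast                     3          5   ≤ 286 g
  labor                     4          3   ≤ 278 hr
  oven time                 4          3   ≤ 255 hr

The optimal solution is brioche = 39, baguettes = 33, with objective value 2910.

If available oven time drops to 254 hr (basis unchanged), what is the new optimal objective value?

Check each constraint at x*: flour 354/354 (tight); yeast 282/286 (slack 4); labor 255/278 (slack 23); oven time 255/255 (tight).
By complementary slackness, y = 0 for the non-binding constraints.
From A_Bᵀ y = c: 4·y_flour + 4·y_oven time = 34; 6·y_flour + 3·y_oven time = 48.
Solving: y_flour = 7.5, y_oven time = 1.
Δz = y_oven time·Δb = 1 × (-1) = -1, so new z* = 2910 − 1 = 2909.

2909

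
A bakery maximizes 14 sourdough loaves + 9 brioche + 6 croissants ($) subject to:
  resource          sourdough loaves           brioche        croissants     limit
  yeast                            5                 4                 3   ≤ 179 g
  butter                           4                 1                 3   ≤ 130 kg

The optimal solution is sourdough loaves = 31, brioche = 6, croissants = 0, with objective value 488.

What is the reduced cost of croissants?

-3

Check each constraint at x*: yeast 179/179 (tight); butter 130/130 (tight).
The binding rows give the dual system: 5·y_yeast + 4·y_butter = 14 and 4·y_yeast + 1·y_butter = 9.
→ y_yeast = 2 and y_butter = 1.
Reduced cost of croissants: c₃ − yᵀa₃ = 6 − (2·3 + 1·3) = 6 − 9 = -3.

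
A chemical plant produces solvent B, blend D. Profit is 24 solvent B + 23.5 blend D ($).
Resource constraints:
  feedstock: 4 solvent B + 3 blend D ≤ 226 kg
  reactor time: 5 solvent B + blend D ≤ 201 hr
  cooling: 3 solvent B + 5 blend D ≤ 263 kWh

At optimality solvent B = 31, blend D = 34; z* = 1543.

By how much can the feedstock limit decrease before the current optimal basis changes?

Binding constraints: feedstock, cooling. The basis is B = [[4,3],[3,5]] with det 11.
Per unit decrease in feedstock, x* moves by d = (-0.4545, 0.2727).
The basis stays optimal until solvent B reaches 0; allowable decrease = 68.2 kg.

68.2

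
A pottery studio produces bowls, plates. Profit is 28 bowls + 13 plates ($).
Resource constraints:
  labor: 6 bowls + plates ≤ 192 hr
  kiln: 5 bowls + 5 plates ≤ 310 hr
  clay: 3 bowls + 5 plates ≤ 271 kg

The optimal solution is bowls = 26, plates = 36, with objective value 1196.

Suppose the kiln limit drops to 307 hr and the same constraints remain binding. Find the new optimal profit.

Binding: labor and kiln. Non-binding: clay (13 unused).
Slack constraints have shadow price 0 (complementary slackness).
From A_Bᵀ y = c: 6·y_labor + 5·y_kiln = 28; 1·y_labor + 5·y_kiln = 13.
Solving: y_labor = 3, y_kiln = 2.
Δz = y_kiln·Δb = 2 × (-3) = -6, so new z* = 1196 − 6 = 1190.

1190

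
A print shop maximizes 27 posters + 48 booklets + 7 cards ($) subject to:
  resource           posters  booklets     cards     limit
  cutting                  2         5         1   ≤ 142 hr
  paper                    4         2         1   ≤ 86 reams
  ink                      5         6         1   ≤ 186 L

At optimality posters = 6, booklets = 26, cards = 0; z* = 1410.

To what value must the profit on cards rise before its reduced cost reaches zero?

Binding: cutting and ink. Non-binding: paper (10 unused).
Since paper is not tight, its dual is 0.
From A_Bᵀ y = c: 2·y_cutting + 5·y_ink = 27; 5·y_cutting + 6·y_ink = 48.
This yields shadow prices y_cutting = 6, y_ink = 3.
cards enters the basis when its profit ≥ yᵀa₃ = 6·1 + 3·1 = 9.

9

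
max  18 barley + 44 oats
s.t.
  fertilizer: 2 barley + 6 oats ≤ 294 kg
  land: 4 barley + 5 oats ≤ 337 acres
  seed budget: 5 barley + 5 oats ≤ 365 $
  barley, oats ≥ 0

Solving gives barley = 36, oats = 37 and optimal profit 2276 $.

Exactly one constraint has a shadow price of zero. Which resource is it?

land

fertilizer: 294/294 (binding)
land: 329/337 (slack 8)
seed budget: 365/365 (binding)
By complementary slackness, a constraint with positive slack has shadow price 0 → land.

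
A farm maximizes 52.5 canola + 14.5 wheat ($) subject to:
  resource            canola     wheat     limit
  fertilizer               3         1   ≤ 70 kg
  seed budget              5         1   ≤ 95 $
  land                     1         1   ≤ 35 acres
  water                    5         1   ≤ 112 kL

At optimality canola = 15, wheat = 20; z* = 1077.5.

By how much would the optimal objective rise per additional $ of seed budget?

9.5

Check each constraint at x*: fertilizer 65/70 (slack 5); seed budget 95/95 (tight); land 35/35 (tight); water 95/112 (slack 17).
Slack constraints have shadow price 0 (complementary slackness).
From A_Bᵀ y = c: 5·y_seed budget + 1·y_land = 52.5; 1·y_seed budget + 1·y_land = 14.5.
This yields shadow prices y_seed budget = 9.5, y_land = 5.
Shadow price of seed budget = 9.5.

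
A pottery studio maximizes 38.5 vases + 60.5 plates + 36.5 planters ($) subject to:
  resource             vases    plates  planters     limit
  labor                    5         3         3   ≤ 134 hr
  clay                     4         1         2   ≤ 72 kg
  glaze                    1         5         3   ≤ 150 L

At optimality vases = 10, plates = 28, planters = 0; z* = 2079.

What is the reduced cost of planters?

-7

Check each constraint at x*: labor 134/134 (tight); clay 68/72 (slack 4); glaze 150/150 (tight).
By complementary slackness, y = 0 for the non-binding constraint.
Dual feasibility on the basic columns requires 5·y_labor + 1·y_glaze = 38.5, 3·y_labor + 5·y_glaze = 60.5.
→ y_labor = 6 and y_glaze = 8.5.
Reduced cost of planters: c₃ − yᵀa₃ = 36.5 − (6·3 + 8.5·3) = 36.5 − 43.5 = -7.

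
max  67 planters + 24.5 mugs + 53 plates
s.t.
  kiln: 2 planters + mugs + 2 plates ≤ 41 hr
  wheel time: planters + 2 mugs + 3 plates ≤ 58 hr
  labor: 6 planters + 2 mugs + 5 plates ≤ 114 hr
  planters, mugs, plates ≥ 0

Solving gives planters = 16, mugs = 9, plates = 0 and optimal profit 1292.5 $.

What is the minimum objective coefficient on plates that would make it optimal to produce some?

At the optimum: kiln uses 41 of 41 (binding); wheel time uses 34 of 58 (slack = 24); labor uses 114 of 114 (binding).
Slack constraints have shadow price 0 (complementary slackness).
From A_Bᵀ y = c: 2·y_kiln + 6·y_labor = 67; 1·y_kiln + 2·y_labor = 24.5.
Solving: y_kiln = 6.5, y_labor = 9.
plates enters the basis when its profit ≥ yᵀa₃ = 6.5·2 + 9·5 = 58.

58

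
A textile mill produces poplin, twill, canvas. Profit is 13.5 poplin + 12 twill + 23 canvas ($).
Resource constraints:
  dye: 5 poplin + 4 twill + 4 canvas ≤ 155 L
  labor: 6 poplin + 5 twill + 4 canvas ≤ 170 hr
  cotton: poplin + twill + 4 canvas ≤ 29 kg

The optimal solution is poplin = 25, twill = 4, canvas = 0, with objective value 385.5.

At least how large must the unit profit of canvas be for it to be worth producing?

24

At the optimum: dye uses 141 of 155 (slack = 14); labor uses 170 of 170 (binding); cotton uses 29 of 29 (binding).
Since dye is not tight, its dual is 0.
From A_Bᵀ y = c: 6·y_labor + 1·y_cotton = 13.5; 5·y_labor + 1·y_cotton = 12.
→ y_labor = 1.5 and y_cotton = 4.5.
canvas enters the basis when its profit ≥ yᵀa₃ = 1.5·4 + 4.5·4 = 24.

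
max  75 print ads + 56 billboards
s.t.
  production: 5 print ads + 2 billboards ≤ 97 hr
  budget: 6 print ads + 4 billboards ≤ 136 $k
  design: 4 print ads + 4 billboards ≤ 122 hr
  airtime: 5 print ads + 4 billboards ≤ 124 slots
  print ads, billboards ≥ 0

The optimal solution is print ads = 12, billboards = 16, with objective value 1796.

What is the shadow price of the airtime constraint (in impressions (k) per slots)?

9

Check each constraint at x*: production 92/97 (slack 5); budget 136/136 (tight); design 112/122 (slack 10); airtime 124/124 (tight).
By complementary slackness, y = 0 for the non-binding constraints.
The binding rows give the dual system: 6·y_budget + 5·y_airtime = 75 and 4·y_budget + 4·y_airtime = 56.
→ y_budget = 5 and y_airtime = 9.
Shadow price of airtime = 9.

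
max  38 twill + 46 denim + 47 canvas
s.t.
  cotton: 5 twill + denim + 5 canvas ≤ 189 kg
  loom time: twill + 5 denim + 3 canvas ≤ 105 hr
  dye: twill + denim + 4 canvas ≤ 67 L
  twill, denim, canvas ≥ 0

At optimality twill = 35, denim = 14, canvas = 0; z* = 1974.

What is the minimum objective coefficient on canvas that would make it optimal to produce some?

54

Check each constraint at x*: cotton 189/189 (tight); loom time 105/105 (tight); dye 49/67 (slack 18).
Slack constraints have shadow price 0 (complementary slackness).
Dual feasibility on the basic columns requires 5·y_cotton + 1·y_loom time = 38, 1·y_cotton + 5·y_loom time = 46.
Solving: y_cotton = 6, y_loom time = 8.
canvas enters the basis when its profit ≥ yᵀa₃ = 6·5 + 8·3 = 54.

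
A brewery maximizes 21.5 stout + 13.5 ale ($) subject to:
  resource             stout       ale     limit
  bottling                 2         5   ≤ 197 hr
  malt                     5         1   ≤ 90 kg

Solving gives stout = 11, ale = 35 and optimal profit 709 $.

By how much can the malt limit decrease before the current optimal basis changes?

Binding constraints: bottling, malt. The basis is B = [[2,5],[5,1]] with det -23.
Per unit decrease in malt, x* moves by d = (-0.2174, 0.087).
The basis stays optimal until stout reaches 0; allowable decrease = 50.6 kg.

50.6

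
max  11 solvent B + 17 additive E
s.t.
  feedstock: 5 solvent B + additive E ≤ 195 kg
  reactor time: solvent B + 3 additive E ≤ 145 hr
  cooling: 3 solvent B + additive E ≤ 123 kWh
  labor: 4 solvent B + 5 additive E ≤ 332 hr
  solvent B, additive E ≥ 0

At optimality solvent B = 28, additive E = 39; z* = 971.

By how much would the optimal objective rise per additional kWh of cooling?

2

Check each constraint at x*: feedstock 179/195 (slack 16); reactor time 145/145 (tight); cooling 123/123 (tight); labor 307/332 (slack 25).
By complementary slackness, y = 0 for the non-binding constraints.
The binding rows give the dual system: 1·y_reactor time + 3·y_cooling = 11 and 3·y_reactor time + 1·y_cooling = 17.
This yields shadow prices y_reactor time = 5, y_cooling = 2.
Shadow price of cooling = 2.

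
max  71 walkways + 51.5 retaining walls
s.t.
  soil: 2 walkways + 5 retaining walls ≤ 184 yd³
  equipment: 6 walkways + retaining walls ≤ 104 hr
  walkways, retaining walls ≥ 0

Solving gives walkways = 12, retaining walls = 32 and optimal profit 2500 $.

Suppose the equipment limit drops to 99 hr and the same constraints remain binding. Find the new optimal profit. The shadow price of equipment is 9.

Δb = -5, so new z* = 2500 + (9)·(-5) = 2500 − 45 = 2455.

2455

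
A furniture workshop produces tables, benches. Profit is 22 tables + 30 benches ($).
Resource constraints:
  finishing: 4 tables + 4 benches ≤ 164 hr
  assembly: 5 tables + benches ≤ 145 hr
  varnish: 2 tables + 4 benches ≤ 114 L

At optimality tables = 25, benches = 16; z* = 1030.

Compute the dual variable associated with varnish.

4

Check each constraint at x*: finishing 164/164 (tight); assembly 141/145 (slack 4); varnish 114/114 (tight).
By complementary slackness, y = 0 for the non-binding constraint.
From A_Bᵀ y = c: 4·y_finishing + 2·y_varnish = 22; 4·y_finishing + 4·y_varnish = 30.
This yields shadow prices y_finishing = 3.5, y_varnish = 4.
Shadow price of varnish = 4.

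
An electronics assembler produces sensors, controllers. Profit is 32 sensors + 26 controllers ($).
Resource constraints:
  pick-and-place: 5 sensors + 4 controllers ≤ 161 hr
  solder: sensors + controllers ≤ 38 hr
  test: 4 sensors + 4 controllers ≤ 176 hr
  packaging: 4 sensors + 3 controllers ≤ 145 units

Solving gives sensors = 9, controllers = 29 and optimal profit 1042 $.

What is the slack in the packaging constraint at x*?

22

packaging used = 4·9 + 3·29 = 123; slack = 145 − 123 = 22.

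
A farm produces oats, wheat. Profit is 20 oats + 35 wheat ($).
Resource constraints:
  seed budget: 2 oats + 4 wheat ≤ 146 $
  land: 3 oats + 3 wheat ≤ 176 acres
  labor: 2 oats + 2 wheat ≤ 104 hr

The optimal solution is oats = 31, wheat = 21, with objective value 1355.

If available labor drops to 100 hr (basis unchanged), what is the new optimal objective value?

1345

Binding: seed budget and labor. Non-binding: land (20 unused).
Since land is not tight, its dual is 0.
From A_Bᵀ y = c: 2·y_seed budget + 2·y_labor = 20; 4·y_seed budget + 2·y_labor = 35.
This yields shadow prices y_seed budget = 7.5, y_labor = 2.5.
Δz = y_labor·Δb = 2.5 × (-4) = -10, so new z* = 1355 − 10 = 1345.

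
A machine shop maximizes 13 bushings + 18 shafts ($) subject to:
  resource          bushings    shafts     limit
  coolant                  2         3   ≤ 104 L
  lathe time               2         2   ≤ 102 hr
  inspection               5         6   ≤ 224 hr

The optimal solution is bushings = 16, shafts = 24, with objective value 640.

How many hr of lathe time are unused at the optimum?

lathe time used = 2·16 + 2·24 = 80; slack = 102 − 80 = 22.

22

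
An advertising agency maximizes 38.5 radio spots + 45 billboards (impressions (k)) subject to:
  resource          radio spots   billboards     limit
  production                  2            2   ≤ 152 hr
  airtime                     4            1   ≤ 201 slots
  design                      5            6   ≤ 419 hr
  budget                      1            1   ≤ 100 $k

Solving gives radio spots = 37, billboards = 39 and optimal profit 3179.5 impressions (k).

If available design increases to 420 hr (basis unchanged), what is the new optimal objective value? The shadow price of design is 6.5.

3186

Δb = 1, so new z* = 3179.5 + (6.5)·(1) = 3179.5 + 6.5 = 3186.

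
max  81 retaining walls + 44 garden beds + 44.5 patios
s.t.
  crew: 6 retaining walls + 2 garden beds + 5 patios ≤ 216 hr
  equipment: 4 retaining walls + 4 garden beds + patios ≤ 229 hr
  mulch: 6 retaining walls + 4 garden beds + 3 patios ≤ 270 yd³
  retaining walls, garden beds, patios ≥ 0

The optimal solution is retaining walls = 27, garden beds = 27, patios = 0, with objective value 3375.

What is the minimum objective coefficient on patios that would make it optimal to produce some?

At the optimum: crew uses 216 of 216 (binding); equipment uses 216 of 229 (slack = 13); mulch uses 270 of 270 (binding).
Since equipment is not tight, its dual is 0.
The binding rows give the dual system: 6·y_crew + 6·y_mulch = 81 and 2·y_crew + 4·y_mulch = 44.
Solving: y_crew = 5, y_mulch = 8.5.
patios enters the basis when its profit ≥ yᵀa₃ = 5·5 + 8.5·3 = 50.5.

50.5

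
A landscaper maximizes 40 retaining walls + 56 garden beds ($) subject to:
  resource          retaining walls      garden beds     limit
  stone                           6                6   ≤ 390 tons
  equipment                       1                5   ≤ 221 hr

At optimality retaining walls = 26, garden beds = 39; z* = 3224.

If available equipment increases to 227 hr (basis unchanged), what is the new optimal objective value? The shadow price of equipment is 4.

3248

Δb = 6, so new z* = 3224 + (4)·(6) = 3224 + 24 = 3248.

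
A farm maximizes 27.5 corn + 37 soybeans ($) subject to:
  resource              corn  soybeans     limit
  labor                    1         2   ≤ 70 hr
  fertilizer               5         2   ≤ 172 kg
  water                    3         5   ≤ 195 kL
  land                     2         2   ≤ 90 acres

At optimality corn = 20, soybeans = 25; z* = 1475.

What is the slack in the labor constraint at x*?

labor used = 1·20 + 2·25 = 70; slack = 70 − 70 = 0.

0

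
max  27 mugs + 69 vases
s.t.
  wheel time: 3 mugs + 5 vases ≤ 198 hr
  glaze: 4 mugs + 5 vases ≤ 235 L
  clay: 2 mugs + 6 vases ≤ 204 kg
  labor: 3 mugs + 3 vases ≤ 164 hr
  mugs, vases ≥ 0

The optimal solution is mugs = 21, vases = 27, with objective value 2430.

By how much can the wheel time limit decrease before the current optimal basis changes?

Binding constraints: wheel time, clay. The basis is B = [[3,5],[2,6]] with det 8.
Per unit decrease in wheel time, x* moves by d = (-0.75, 0.25).
The basis stays optimal until mugs reaches 0; allowable decrease = 28 hr.

28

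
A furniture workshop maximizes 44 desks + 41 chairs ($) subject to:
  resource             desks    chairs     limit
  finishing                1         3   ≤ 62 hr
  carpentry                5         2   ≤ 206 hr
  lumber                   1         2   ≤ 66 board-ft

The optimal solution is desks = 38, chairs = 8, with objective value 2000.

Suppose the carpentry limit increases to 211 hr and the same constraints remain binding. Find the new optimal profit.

Binding: finishing and carpentry. Non-binding: lumber (12 unused).
By complementary slackness, y = 0 for the non-binding constraint.
The binding rows give the dual system: 1·y_finishing + 5·y_carpentry = 44 and 3·y_finishing + 2·y_carpentry = 41.
→ y_finishing = 9 and y_carpentry = 7.
Δz = y_carpentry·Δb = 7 × (5) = 35, so new z* = 2000 + 35 = 2035.

2035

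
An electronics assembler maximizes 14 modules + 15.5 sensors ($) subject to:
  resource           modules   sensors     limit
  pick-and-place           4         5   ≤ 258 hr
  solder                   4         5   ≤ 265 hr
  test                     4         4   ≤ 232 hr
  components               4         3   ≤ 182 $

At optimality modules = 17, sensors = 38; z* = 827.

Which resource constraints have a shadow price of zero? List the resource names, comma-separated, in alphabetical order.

pick-and-place: 258/258 (binding)
solder: 258/265 (slack 7)
test: 220/232 (slack 12)
components: 182/182 (binding)
By complementary slackness, a constraint with positive slack has shadow price 0 → solder, test.

solder, test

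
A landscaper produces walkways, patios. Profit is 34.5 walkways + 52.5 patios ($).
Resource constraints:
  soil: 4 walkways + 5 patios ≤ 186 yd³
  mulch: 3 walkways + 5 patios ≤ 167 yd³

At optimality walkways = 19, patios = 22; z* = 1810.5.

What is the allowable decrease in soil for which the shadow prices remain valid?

Binding constraints: soil, mulch. The basis is B = [[4,5],[3,5]] with det 5.
Per unit decrease in soil, x* moves by d = (-1, 0.6).
The basis stays optimal until walkways reaches 0; allowable decrease = 19 yd³.

19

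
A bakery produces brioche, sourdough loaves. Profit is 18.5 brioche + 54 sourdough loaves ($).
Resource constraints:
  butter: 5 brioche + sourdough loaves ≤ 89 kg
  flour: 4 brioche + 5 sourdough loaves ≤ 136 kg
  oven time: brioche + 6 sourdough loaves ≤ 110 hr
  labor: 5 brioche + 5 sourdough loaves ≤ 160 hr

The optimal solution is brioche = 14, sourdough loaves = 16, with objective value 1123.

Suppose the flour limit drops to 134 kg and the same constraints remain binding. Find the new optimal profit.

1117

Check each constraint at x*: butter 86/89 (slack 3); flour 136/136 (tight); oven time 110/110 (tight); labor 150/160 (slack 10).
Slack constraints have shadow price 0 (complementary slackness).
The binding rows give the dual system: 4·y_flour + 1·y_oven time = 18.5 and 5·y_flour + 6·y_oven time = 54.
This yields shadow prices y_flour = 3, y_oven time = 6.5.
Δz = y_flour·Δb = 3 × (-2) = -6, so new z* = 1123 − 6 = 1117.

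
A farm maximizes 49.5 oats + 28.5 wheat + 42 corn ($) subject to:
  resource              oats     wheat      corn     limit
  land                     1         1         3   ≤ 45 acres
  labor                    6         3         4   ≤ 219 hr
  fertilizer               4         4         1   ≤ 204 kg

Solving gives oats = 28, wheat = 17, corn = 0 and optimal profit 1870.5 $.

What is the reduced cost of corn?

Check each constraint at x*: land 45/45 (tight); labor 219/219 (tight); fertilizer 180/204 (slack 24).
Slack constraints have shadow price 0 (complementary slackness).
From A_Bᵀ y = c: 1·y_land + 6·y_labor = 49.5; 1·y_land + 3·y_labor = 28.5.
Solving: y_land = 7.5, y_labor = 7.
Reduced cost of corn: c₃ − yᵀa₃ = 42 − (7.5·3 + 7·4) = 42 − 50.5 = -8.5.

-8.5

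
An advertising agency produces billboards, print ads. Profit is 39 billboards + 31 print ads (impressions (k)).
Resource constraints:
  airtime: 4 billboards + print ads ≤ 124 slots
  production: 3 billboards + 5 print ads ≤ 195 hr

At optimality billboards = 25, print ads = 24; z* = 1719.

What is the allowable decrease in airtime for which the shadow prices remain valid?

Binding constraints: airtime, production. The basis is B = [[4,1],[3,5]] with det 17.
Per unit decrease in airtime, x* moves by d = (-0.2941, 0.1765).
The basis stays optimal until billboards reaches 0; allowable decrease = 85 slots.

85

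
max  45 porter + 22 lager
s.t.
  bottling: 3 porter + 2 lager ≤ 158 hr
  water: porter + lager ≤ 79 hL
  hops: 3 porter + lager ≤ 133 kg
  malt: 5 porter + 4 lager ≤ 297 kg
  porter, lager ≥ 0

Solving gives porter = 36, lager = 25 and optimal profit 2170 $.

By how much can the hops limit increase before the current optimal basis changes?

Binding constraints: bottling, hops. The basis is B = [[3,2],[3,1]] with det -3.
Per unit increase in hops, x* moves by d = (0.6667, -1).
The basis stays optimal until lager reaches 0; allowable increase = 25 kg.

25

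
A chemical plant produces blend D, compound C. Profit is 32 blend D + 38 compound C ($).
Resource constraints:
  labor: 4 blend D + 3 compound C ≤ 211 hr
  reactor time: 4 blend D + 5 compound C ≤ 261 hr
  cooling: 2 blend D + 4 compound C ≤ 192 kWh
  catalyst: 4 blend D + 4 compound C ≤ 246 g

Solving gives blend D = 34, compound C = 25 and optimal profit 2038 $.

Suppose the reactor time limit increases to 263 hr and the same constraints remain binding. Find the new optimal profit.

2052

Check each constraint at x*: labor 211/211 (tight); reactor time 261/261 (tight); cooling 168/192 (slack 24); catalyst 236/246 (slack 10).
Since cooling, catalyst are not tight, their duals are 0.
From A_Bᵀ y = c: 4·y_labor + 4·y_reactor time = 32; 3·y_labor + 5·y_reactor time = 38.
This yields shadow prices y_labor = 1, y_reactor time = 7.
Δz = y_reactor time·Δb = 7 × (2) = 14, so new z* = 2038 + 14 = 2052.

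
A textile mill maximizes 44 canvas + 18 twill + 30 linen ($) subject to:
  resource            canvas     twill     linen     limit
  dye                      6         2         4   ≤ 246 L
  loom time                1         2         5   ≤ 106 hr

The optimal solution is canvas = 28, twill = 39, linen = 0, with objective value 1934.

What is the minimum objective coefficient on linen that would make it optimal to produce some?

38

Check each constraint at x*: dye 246/246 (tight); loom time 106/106 (tight).
The binding rows give the dual system: 6·y_dye + 1·y_loom time = 44 and 2·y_dye + 2·y_loom time = 18.
Solving: y_dye = 7, y_loom time = 2.
linen enters the basis when its profit ≥ yᵀa₃ = 7·4 + 2·5 = 38.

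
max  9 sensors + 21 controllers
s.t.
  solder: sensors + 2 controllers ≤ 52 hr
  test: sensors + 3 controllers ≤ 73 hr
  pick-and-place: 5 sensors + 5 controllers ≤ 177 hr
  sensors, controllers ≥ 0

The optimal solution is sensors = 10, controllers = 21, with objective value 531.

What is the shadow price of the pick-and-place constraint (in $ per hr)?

Binding: solder and test. Non-binding: pick-and-place (22 unused).
Since pick-and-place is not tight, its dual is 0.
From A_Bᵀ y = c: 1·y_solder + 1·y_test = 9; 2·y_solder + 3·y_test = 21.
→ y_solder = 6 and y_test = 3.
Shadow price of pick-and-place = 0.

0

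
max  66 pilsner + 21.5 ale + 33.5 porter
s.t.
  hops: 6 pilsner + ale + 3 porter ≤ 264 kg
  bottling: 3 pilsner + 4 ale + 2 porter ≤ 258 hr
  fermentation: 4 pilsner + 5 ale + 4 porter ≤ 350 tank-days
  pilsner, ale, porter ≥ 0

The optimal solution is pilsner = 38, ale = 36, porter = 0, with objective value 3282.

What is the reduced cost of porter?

-1

At the optimum: hops uses 264 of 264 (binding); bottling uses 258 of 258 (binding); fermentation uses 332 of 350 (slack = 18).
By complementary slackness, y = 0 for the non-binding constraint.
The binding rows give the dual system: 6·y_hops + 3·y_bottling = 66 and 1·y_hops + 4·y_bottling = 21.5.
This yields shadow prices y_hops = 9.5, y_bottling = 3.
Reduced cost of porter: c₃ − yᵀa₃ = 33.5 − (9.5·3 + 3·2) = 33.5 − 34.5 = -1.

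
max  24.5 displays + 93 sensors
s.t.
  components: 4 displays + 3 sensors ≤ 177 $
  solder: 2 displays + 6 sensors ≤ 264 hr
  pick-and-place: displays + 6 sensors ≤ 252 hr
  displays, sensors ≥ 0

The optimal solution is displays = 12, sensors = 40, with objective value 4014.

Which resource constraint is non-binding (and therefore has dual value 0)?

components

components: 168/177 (slack 9)
solder: 264/264 (binding)
pick-and-place: 252/252 (binding)
By complementary slackness, a constraint with positive slack has shadow price 0 → components.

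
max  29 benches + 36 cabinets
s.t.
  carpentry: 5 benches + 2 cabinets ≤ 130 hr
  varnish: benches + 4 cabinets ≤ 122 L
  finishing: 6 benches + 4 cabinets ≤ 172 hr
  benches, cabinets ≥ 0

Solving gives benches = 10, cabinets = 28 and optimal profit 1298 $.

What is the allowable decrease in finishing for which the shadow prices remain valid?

Binding constraints: varnish, finishing. The basis is B = [[1,4],[6,4]] with det -20.
Per unit decrease in finishing, x* moves by d = (-0.2, 0.05).
The basis stays optimal until benches reaches 0; allowable decrease = 50 hr.

50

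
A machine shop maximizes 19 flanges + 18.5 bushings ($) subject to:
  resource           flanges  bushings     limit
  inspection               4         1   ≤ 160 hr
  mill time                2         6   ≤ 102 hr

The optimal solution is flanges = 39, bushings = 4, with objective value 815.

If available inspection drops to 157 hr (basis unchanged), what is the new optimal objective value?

At the optimum: inspection uses 160 of 160 (binding); mill time uses 102 of 102 (binding).
From A_Bᵀ y = c: 4·y_inspection + 2·y_mill time = 19; 1·y_inspection + 6·y_mill time = 18.5.
Solving: y_inspection = 3.5, y_mill time = 2.5.
Δz = y_inspection·Δb = 3.5 × (-3) = -10.5, so new z* = 815 − 10.5 = 804.5.

804.5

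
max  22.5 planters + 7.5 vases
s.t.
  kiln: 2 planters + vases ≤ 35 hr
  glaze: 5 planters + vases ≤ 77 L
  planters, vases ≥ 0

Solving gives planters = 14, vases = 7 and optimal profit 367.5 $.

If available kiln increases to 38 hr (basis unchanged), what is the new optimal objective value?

382.5

Check each constraint at x*: kiln 35/35 (tight); glaze 77/77 (tight).
Dual feasibility on the basic columns requires 2·y_kiln + 5·y_glaze = 22.5, 1·y_kiln + 1·y_glaze = 7.5.
Solving: y_kiln = 5, y_glaze = 2.5.
Δz = y_kiln·Δb = 5 × (3) = 15, so new z* = 367.5 + 15 = 382.5.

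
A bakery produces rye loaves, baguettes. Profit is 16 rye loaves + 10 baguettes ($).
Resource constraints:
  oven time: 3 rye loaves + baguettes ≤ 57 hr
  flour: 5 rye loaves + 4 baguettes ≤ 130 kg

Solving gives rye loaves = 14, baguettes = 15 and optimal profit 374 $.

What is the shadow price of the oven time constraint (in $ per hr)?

Check each constraint at x*: oven time 57/57 (tight); flour 130/130 (tight).
Dual feasibility on the basic columns requires 3·y_oven time + 5·y_flour = 16, 1·y_oven time + 4·y_flour = 10.
→ y_oven time = 2 and y_flour = 2.
Shadow price of oven time = 2.

2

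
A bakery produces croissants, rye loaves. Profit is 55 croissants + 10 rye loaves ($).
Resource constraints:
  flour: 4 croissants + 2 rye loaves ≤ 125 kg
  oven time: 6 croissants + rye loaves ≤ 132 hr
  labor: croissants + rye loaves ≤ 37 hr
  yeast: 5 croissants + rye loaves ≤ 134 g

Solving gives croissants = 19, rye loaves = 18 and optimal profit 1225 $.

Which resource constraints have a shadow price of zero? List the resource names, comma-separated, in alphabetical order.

flour: 112/125 (slack 13)
oven time: 132/132 (binding)
labor: 37/37 (binding)
yeast: 113/134 (slack 21)
By complementary slackness, a constraint with positive slack has shadow price 0 → flour, yeast.

flour, yeast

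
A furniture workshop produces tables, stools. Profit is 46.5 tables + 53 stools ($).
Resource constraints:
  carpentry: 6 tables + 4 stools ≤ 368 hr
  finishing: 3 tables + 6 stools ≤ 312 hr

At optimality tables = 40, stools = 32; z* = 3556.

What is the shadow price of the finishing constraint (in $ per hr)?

Check each constraint at x*: carpentry 368/368 (tight); finishing 312/312 (tight).
Dual feasibility on the basic columns requires 6·y_carpentry + 3·y_finishing = 46.5, 4·y_carpentry + 6·y_finishing = 53.
→ y_carpentry = 5 and y_finishing = 5.5.
Shadow price of finishing = 5.5.

5.5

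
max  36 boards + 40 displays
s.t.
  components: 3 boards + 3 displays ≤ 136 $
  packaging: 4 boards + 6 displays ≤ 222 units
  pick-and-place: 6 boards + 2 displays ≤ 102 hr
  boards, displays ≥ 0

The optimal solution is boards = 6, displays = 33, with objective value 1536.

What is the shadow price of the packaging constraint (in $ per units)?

Check each constraint at x*: components 117/136 (slack 19); packaging 222/222 (tight); pick-and-place 102/102 (tight).
Slack constraints have shadow price 0 (complementary slackness).
Dual feasibility on the basic columns requires 4·y_packaging + 6·y_pick-and-place = 36, 6·y_packaging + 2·y_pick-and-place = 40.
→ y_packaging = 6 and y_pick-and-place = 2.
Shadow price of packaging = 6.

6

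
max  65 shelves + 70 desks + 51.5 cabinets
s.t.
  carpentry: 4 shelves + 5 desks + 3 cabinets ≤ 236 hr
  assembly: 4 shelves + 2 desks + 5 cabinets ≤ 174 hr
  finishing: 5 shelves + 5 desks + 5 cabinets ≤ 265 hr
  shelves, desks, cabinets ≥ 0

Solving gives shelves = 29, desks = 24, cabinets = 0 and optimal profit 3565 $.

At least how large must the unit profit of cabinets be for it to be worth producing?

Binding: carpentry and finishing. Non-binding: assembly (10 unused).
Since assembly is not tight, its dual is 0.
Dual feasibility on the basic columns requires 4·y_carpentry + 5·y_finishing = 65, 5·y_carpentry + 5·y_finishing = 70.
→ y_carpentry = 5 and y_finishing = 9.
cabinets enters the basis when its profit ≥ yᵀa₃ = 5·3 + 9·5 = 60.

60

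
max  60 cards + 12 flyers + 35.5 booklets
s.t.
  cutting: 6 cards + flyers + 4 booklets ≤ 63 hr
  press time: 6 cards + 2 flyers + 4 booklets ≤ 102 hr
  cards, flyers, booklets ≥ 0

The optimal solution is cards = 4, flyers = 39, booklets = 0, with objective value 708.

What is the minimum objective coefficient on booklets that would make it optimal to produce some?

At the optimum: cutting uses 63 of 63 (binding); press time uses 102 of 102 (binding).
From A_Bᵀ y = c: 6·y_cutting + 6·y_press time = 60; 1·y_cutting + 2·y_press time = 12.
→ y_cutting = 8 and y_press time = 2.
booklets enters the basis when its profit ≥ yᵀa₃ = 8·4 + 2·4 = 40.

40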